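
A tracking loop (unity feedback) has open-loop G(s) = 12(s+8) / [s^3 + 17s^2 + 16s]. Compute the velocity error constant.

Lowest-order denominator term is 16s, so the open loop has 1 pole at the origin → type 1 system.
K_v = lim_{s→0} s·G(s) = 12·8 / 16 = 6.

6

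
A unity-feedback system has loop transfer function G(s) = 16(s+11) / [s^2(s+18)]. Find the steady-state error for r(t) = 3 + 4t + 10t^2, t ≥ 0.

The open loop has two poles at the origin → type 2 system. Taking each input component in turn:
  • 3: tracked with zero error.
  • 4t: tracked with zero error.
  • 10t^2: e_ss = 20/K_a with K_a=88/9 → 45/22.
Total e_ss = 45/22.

45/22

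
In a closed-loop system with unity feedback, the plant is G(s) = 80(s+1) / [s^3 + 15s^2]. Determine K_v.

K_v = lim_{s→0} s·G(s); with 2 poles at the origin the limit diverges, so K_v = ∞.

infinity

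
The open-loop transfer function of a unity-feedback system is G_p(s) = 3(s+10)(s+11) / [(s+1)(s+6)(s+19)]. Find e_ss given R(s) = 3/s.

The open loop has no poles at the origin → type 0 system.
K_p = lim_{s→0} G_p(s) = 3·10·11 / (1·6·19) = 55/19.
e_ss = 3/(1 + K_p) = 3/(74/19) = 57/74.

57/74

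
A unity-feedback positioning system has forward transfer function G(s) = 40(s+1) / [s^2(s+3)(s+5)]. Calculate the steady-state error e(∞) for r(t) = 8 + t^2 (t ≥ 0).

0.75

G(s) has two factors of s in the denominator, so the system is type 2. Taking each input component in turn:
  • 8: tracked with zero error.
  • t^2: e_ss = 2/K_a with K_a=8/3 → 0.75.
Total e_ss = 0.75.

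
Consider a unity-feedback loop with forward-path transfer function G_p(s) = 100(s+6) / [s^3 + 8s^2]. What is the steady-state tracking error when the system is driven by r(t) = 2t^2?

4/75

The denominator has no term below 8s^2 — 2 poles at s=0, type 2.
K_a = lim_{s→0} s^2·G_p(s) = 100·6 / 8 = 75.
r(t) = 2t^2 gives R(s) = 4/s^3.
e_ss = 4/K_a = 4/75.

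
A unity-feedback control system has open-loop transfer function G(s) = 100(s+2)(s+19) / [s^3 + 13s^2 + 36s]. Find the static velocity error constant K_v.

Factoring s from the denominator leaves a polynomial with constant term 36, so the system is type 1.
K_v = lim_{s→0} s·G(s) = 100·2·19 / 36 = 950/9.

950/9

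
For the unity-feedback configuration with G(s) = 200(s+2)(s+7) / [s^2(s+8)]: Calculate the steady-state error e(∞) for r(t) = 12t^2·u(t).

The open loop has two poles at the origin → type 2 system.
K_a = lim_{s→0} s^2·G(s) = 200·2·7 / (8) = 350.
r(t) = 12t^2 gives R(s) = 24/s^3.
e_ss = 24/K_a = 24/350 = 12/175.

12/175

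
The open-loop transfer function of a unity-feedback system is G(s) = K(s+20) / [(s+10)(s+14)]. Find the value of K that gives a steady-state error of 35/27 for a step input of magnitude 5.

20

System type = 0 (no poles at s=0).
K_p = lim_{s→0} G(s) = K·20 / (10·14) = (1/7)·K.
e_ss = 5/(1 + K_p) = 35/27 ⇒ 1 + (1/7)·K = 27/7 ⇒ K = 20.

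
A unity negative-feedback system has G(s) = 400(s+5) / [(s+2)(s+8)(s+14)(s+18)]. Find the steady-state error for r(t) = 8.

2016/377

No free integrators in G(s): this is a type 0 system.
K_p = lim_{s→0} G(s) = 400·5 / (2·8·14·18) = 125/252.
e_ss = 8/(1 + K_p) = 8/(377/252) = 2016/377.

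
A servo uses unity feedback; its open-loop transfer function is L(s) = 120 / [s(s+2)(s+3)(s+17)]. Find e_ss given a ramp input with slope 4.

The open loop has one pole at the origin → type 1 system.
K_v = lim_{s→0} s·L(s) = 120 / (2·3·17) = 20/17.
e_ss = 4/K_v = 4/(20/17) = 3.4.

3.4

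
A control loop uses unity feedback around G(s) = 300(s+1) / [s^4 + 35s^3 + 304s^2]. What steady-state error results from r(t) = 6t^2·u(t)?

12.16

The denominator has no term below 304s^2 — 2 poles at s=0, type 2.
K_a = lim_{s→0} s^2·G(s) = 300·1 / 304 = 75/76.
r(t) = 6t^2 gives R(s) = 12/s^3.
e_ss = 12/K_a = 12/(75/76) = 12.16.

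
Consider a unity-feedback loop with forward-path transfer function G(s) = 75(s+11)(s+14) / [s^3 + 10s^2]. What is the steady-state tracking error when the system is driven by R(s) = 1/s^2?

Factoring s^2 from the denominator leaves a polynomial with constant term 10, so the system is type 2.
K_v = ∞ for a type-2 system; e_ss to a ramp is zero.

0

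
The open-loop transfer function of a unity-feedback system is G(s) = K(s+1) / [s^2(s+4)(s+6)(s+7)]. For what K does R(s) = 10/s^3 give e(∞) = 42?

System type = 2 (two poles at s=0).
K_a = lim_{s→0} s^2·G(s) = K·1 / (4·6·7) = (1/168)·K.
e_ss = 10/K_a = 42 ⇒ K_a = 5/21 ⇒ K = (5/21)/(1/168) = 40.

40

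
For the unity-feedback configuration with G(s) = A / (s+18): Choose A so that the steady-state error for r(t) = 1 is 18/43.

25

G(s) has no factors of s in the denominator, so the system is type 0.
K_p = lim_{s→0} G(s) = A / (18) = (1/18)·A.
e_ss = 1/(1 + K_p) = 18/43 ⇒ 1 + (1/18)·A = 43/18 ⇒ A = 25.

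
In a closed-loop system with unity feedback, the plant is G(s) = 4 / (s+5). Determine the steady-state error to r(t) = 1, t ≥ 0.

No free integrators in G(s): this is a type 0 system.
K_p = lim_{s→0} G(s) = 4 / (5) = 0.8.
e_ss = 1/(1 + K_p) = 1/1.8 = 5/9.

5/9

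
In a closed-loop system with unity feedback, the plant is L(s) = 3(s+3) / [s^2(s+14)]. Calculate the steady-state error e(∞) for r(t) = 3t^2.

28/3

Two free integrators in L(s): this is a type 2 system.
K_a = lim_{s→0} s^2·L(s) = 3·3 / (14) = 9/14.
r(t) = 3t^2 gives R(s) = 6/s^3.
e_ss = 6/K_a = 6/(9/14) = 28/3.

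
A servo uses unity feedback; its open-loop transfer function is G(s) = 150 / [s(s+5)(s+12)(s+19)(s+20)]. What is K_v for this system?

1/152

The open loop has one pole at the origin → type 1 system.
K_v = lim_{s→0} s·G(s) = 150 / (5·12·19·20) = 1/152.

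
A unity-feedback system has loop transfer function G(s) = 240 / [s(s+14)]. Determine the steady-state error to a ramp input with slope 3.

0.175

The open loop has one pole at the origin → type 1 system.
K_v = lim_{s→0} s·G(s) = 240 / (14) = 120/7.
e_ss = 3/K_v = 3/(120/7) = 0.175.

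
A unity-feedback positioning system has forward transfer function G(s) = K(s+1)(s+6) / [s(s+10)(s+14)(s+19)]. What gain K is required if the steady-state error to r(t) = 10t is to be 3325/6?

8

G(s) has one factor of s in the denominator, so the system is type 1.
K_v = lim_{s→0} s·G(s) = K·1·6 / (10·14·19) = (3/1330)·K.
e_ss = 10/K_v = 3325/6 ⇒ K_v = 12/665 ⇒ K = (12/665)/(3/1330) = 8.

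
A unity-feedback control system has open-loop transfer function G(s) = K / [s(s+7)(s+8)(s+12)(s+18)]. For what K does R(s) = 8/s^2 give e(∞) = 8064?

One free integrator in G(s): this is a type 1 system.
K_v = lim_{s→0} s·G(s) = K / (7·8·12·18) = (1/12096)·K.
e_ss = 8/K_v = 8064 ⇒ K_v = 1/1008 ⇒ K = (1/1008)/(1/12096) = 12.

12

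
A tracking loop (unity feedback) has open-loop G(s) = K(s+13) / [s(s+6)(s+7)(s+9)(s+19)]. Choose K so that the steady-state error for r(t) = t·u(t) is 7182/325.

G(s) has one factor of s in the denominator, so the system is type 1.
K_v = lim_{s→0} s·G(s) = K·13 / (6·7·9·19) = (13/7182)·K.
e_ss = 1/K_v = 7182/325 ⇒ K_v = 325/7182 ⇒ K = (325/7182)/(13/7182) = 25.

25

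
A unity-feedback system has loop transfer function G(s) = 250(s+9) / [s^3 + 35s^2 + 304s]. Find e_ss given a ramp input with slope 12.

The denominator has no term below 304s — 1 pole at s=0, type 1.
K_v = lim_{s→0} s·G(s) = 250·9 / 304 = 1125/152.
e_ss = 12/K_v = 12/(1125/152) = 608/375.

608/375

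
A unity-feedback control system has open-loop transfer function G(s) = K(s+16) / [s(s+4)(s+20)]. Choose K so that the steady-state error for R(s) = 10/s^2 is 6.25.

8

One free integrator in G(s): this is a type 1 system.
K_v = lim_{s→0} s·G(s) = K·16 / (4·20) = 0.2·K.
e_ss = 10/K_v = 6.25 ⇒ K_v = 1.6 ⇒ K = 1.6/0.2 = 8.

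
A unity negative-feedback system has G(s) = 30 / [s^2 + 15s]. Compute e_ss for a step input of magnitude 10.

0

Lowest-order denominator term is 15s, so the open loop has 1 pole at the origin → type 1 system.
A type-1 system has K_p = ∞, so it tracks a step input with zero steady-state error.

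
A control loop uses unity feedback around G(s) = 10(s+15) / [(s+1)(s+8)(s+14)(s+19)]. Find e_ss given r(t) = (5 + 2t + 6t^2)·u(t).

No free integrators in G(s): this is a type 0 system. Taking each input component in turn:
  • 5: e_ss = 5/(1+K_p) with K_p=75/1064 → 5320/1139.
  • 2t: a type-0 system cannot track it, e_ss → ∞.
  • 6t^2: a type-0 system cannot track it, e_ss → ∞.
The unbounded component dominates.

infinity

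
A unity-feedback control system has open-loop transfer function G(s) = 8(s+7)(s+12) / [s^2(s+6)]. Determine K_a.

The open loop has two poles at the origin → type 2 system.
K_a = lim_{s→0} s^2·G(s) = 8·7·12 / (6) = 112.

112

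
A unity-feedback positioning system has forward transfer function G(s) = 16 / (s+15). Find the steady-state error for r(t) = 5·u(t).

No free integrators in G(s): this is a type 0 system.
K_p = lim_{s→0} G(s) = 16 / (15) = 16/15.
e_ss = 5/(1 + K_p) = 5/(31/15) = 75/31.

75/31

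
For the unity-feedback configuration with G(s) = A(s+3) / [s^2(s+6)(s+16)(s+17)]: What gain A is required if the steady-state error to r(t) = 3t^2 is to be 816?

4

System type = 2 (two poles at s=0).
K_a = lim_{s→0} s^2·G(s) = A·3 / (6·16·17) = (1/544)·A.
e_ss = 6/K_a = 816 ⇒ K_a = 1/136 ⇒ A = (1/136)/(1/544) = 4.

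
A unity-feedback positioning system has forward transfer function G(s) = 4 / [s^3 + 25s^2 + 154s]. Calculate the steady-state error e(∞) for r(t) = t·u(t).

38.5

Factoring s from the denominator leaves a polynomial with constant term 154, so the system is type 1.
K_v = lim_{s→0} s·G(s) = 4 / 154 = 2/77.
e_ss = 1/K_v = 1/(2/77) = 38.5.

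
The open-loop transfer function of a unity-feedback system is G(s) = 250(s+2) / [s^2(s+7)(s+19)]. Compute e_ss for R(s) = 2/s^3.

0.532

System type = 2 (two poles at s=0).
K_a = lim_{s→0} s^2·G(s) = 250·2 / (7·19) = 500/133.
r(t) = t^2 gives R(s) = 2/s^3.
e_ss = 2/K_a = 2/(500/133) = 0.532.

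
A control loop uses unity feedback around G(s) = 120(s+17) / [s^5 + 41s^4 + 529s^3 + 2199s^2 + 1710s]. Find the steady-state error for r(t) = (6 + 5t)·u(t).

The denominator has no term below 1710s — 1 pole at s=0, type 1. Taking each input component in turn:
  • 6: tracked with zero error.
  • 5t: e_ss = 5/K_v with K_v=68/57 → 285/68.
Total e_ss = 285/68.

285/68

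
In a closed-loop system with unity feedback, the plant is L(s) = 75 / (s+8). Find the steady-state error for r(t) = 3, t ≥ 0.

24/83

The open loop has no poles at the origin → type 0 system.
K_p = lim_{s→0} L(s) = 75 / (8) = 9.375.
e_ss = 3/(1 + K_p) = 3/10.375 = 24/83.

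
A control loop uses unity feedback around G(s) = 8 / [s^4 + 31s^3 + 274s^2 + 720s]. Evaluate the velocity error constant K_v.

1/90

The denominator has no term below 720s — 1 pole at s=0, type 1.
K_v = lim_{s→0} s·G(s) = 8 / 720 = 1/90.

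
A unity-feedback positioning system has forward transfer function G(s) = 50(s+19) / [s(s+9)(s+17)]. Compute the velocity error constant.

950/153

System type = 1 (one pole at s=0).
K_v = lim_{s→0} s·G(s) = 50·19 / (9·17) = 950/153.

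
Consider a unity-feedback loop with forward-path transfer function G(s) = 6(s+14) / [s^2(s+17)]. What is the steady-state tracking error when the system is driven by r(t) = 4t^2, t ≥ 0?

34/21

System type = 2 (two poles at s=0).
K_a = lim_{s→0} s^2·G(s) = 6·14 / (17) = 84/17.
r(t) = 4t^2 gives R(s) = 8/s^3.
e_ss = 8/K_a = 8/(84/17) = 34/21.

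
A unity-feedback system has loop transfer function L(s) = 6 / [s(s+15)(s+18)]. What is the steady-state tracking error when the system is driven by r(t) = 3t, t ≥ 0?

135

System type = 1 (one pole at s=0).
K_v = lim_{s→0} s·L(s) = 6 / (15·18) = 1/45.
e_ss = 3/K_v = 3/(1/45) = 135.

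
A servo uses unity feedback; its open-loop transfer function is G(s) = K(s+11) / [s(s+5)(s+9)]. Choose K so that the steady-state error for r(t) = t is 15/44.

System type = 1 (one pole at s=0).
K_v = lim_{s→0} s·G(s) = K·11 / (5·9) = (11/45)·K.
e_ss = 1/K_v = 15/44 ⇒ K_v = 44/15 ⇒ K = (44/15)/(11/45) = 12.

12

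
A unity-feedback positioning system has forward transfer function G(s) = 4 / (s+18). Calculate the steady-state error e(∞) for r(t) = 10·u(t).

System type = 0 (no poles at s=0).
K_p = lim_{s→0} G(s) = 4 / (18) = 2/9.
e_ss = 10/(1 + K_p) = 10/(11/9) = 90/11.

90/11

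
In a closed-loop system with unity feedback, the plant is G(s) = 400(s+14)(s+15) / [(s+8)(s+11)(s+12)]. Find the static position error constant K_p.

The open loop has no poles at the origin → type 0 system.
K_p = lim_{s→0} G(s) = 400·14·15 / (8·11·12) = 875/11.

875/11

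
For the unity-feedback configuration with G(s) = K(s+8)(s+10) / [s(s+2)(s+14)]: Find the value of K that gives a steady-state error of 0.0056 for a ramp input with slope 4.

250

G(s) has one factor of s in the denominator, so the system is type 1.
K_v = lim_{s→0} s·G(s) = K·8·10 / (2·14) = (20/7)·K.
e_ss = 4/K_v = 0.0056 ⇒ K_v = 5000/7 ⇒ K = (5000/7)/(20/7) = 250.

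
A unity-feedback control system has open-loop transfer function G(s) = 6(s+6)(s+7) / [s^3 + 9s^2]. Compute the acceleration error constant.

28

The denominator has no term below 9s^2 — 2 poles at s=0, type 2.
K_a = lim_{s→0} s^2·G(s) = 6·6·7 / 9 = 28.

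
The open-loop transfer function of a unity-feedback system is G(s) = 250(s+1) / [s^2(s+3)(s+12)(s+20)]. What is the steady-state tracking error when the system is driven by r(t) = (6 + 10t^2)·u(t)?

The open loop has two poles at the origin → type 2 system. Treating each term separately:
  • 6: tracked with zero error.
  • 10t^2: e_ss = 20/K_a with K_a=25/72 → 57.6.
Total e_ss = 57.6.

57.6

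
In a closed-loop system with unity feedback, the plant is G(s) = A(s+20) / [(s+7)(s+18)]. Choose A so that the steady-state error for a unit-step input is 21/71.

G(s) has no factors of s in the denominator, so the system is type 0.
K_p = lim_{s→0} G(s) = A·20 / (7·18) = (10/63)·A.
e_ss = 1/(1 + K_p) = 21/71 ⇒ 1 + (10/63)·A = 71/21 ⇒ A = 15.

15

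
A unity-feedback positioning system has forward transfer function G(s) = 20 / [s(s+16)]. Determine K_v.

1.25

One free integrator in G(s): this is a type 1 system.
K_v = lim_{s→0} s·G(s) = 20 / (16) = 1.25.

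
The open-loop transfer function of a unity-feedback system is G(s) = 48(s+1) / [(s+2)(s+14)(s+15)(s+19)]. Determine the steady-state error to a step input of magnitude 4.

2660/669

G(s) has no factors of s in the denominator, so the system is type 0.
K_p = lim_{s→0} G(s) = 48·1 / (2·14·15·19) = 4/665.
e_ss = 4/(1 + K_p) = 4/(669/665) = 2660/669.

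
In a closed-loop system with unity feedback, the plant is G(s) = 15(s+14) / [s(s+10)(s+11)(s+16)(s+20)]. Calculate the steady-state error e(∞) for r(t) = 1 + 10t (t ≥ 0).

35200/21

One free integrator in G(s): this is a type 1 system. Taking each input component in turn:
  • 1: tracked with zero error.
  • 10t: e_ss = 10/K_v with K_v=21/3520 → 35200/21.
Total e_ss = 35200/21.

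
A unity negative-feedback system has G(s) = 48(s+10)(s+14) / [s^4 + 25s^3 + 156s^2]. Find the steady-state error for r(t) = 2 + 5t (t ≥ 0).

0

Factoring s^2 from the denominator leaves a polynomial with constant term 156, so the system is type 2. Treating each term separately:
  • 2: tracked with zero error.
  • 5t: tracked with zero error.
Total e_ss = 0.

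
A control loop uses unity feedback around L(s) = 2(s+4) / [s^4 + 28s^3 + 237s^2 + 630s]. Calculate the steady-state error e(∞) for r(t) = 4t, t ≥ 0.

The denominator has no term below 630s — 1 pole at s=0, type 1.
K_v = lim_{s→0} s·L(s) = 2·4 / 630 = 4/315.
e_ss = 4/K_v = 4/(4/315) = 315.

315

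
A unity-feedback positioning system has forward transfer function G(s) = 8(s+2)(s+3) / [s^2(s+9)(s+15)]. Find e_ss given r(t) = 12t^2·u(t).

G(s) has two factors of s in the denominator, so the system is type 2.
K_a = lim_{s→0} s^2·G(s) = 8·2·3 / (9·15) = 16/45.
r(t) = 12t^2 gives R(s) = 24/s^3.
e_ss = 24/K_a = 24/(16/45) = 67.5.

67.5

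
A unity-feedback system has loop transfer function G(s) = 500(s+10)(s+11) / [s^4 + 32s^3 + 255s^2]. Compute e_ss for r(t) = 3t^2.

The denominator has no term below 255s^2 — 2 poles at s=0, type 2.
K_a = lim_{s→0} s^2·G(s) = 500·10·11 / 255 = 11000/51.
r(t) = 3t^2 gives R(s) = 6/s^3.
e_ss = 6/K_a = 6/(11000/51) = 153/5500.

153/5500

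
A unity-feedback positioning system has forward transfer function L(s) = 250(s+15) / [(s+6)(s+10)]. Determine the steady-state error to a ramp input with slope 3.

infinity

The open loop has no poles at the origin → type 0 system.
For a type-0 system K_v = 0, so e_ss to a ramp input is unbounded.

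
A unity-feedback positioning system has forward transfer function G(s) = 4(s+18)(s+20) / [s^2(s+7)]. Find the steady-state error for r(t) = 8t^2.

7/90

G(s) has two factors of s in the denominator, so the system is type 2.
K_a = lim_{s→0} s^2·G(s) = 4·18·20 / (7) = 1440/7.
r(t) = 8t^2 gives R(s) = 16/s^3.
e_ss = 16/K_a = 16/(1440/7) = 7/90.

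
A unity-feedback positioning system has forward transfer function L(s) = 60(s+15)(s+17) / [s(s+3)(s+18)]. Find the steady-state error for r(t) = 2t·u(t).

3/425

System type = 1 (one pole at s=0).
K_v = lim_{s→0} s·L(s) = 60·15·17 / (3·18) = 850/3.
e_ss = 2/K_v = 2/(850/3) = 3/425.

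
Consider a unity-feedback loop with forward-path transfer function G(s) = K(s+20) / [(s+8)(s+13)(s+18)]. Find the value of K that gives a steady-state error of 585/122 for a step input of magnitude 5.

4

The open loop has no poles at the origin → type 0 system.
K_p = lim_{s→0} G(s) = K·20 / (8·13·18) = (5/468)·K.
e_ss = 5/(1 + K_p) = 585/122 ⇒ 1 + (5/468)·K = 122/117 ⇒ K = 4.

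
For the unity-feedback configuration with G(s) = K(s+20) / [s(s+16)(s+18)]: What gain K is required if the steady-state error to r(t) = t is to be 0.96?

The open loop has one pole at the origin → type 1 system.
K_v = lim_{s→0} s·G(s) = K·20 / (16·18) = (5/72)·K.
e_ss = 1/K_v = 0.96 ⇒ K_v = 25/24 ⇒ K = (25/24)/(5/72) = 15.

15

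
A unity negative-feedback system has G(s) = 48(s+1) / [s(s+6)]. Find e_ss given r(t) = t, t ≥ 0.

0.125

G(s) has one factor of s in the denominator, so the system is type 1.
K_v = lim_{s→0} s·G(s) = 48·1 / (6) = 8.
e_ss = 1/K_v = 1/8 = 0.125.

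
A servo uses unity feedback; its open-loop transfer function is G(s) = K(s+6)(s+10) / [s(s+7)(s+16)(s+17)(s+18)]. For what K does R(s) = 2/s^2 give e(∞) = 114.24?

10

System type = 1 (one pole at s=0).
K_v = lim_{s→0} s·G(s) = K·6·10 / (7·16·17·18) = (5/2856)·K.
e_ss = 2/K_v = 114.24 ⇒ K_v = 25/1428 ⇒ K = (25/1428)/(5/2856) = 10.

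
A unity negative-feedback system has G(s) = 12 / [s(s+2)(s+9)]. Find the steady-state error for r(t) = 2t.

3

One free integrator in G(s): this is a type 1 system.
K_v = lim_{s→0} s·G(s) = 12 / (2·9) = 2/3.
e_ss = 2/K_v = 2/(2/3) = 3.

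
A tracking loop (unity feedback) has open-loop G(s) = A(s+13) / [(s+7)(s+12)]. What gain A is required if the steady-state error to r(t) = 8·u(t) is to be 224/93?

No free integrators in G(s): this is a type 0 system.
K_p = lim_{s→0} G(s) = A·13 / (7·12) = (13/84)·A.
e_ss = 8/(1 + K_p) = 224/93 ⇒ 1 + (13/84)·A = 93/28 ⇒ A = 15.

15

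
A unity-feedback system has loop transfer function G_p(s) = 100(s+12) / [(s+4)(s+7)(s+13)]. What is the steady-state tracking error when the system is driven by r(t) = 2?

The open loop has no poles at the origin → type 0 system.
K_p = lim_{s→0} G_p(s) = 100·12 / (4·7·13) = 300/91.
e_ss = 2/(1 + K_p) = 2/(391/91) = 182/391.

182/391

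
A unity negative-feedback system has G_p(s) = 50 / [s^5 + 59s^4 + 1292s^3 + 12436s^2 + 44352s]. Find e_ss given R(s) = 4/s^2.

3548.16

Lowest-order denominator term is 44352s, so the open loop has 1 pole at the origin → type 1 system.
K_v = lim_{s→0} s·G_p(s) = 50 / 44352 = 25/22176.
e_ss = 4/K_v = 4/(25/22176) = 3548.16.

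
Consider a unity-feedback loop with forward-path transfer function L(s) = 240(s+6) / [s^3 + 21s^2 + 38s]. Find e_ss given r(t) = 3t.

The denominator has no term below 38s — 1 pole at s=0, type 1.
K_v = lim_{s→0} s·L(s) = 240·6 / 38 = 720/19.
e_ss = 3/K_v = 3/(720/19) = 19/240.

19/240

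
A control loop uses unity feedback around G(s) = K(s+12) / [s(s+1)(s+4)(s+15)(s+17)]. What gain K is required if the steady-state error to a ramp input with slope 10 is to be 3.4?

One free integrator in G(s): this is a type 1 system.
K_v = lim_{s→0} s·G(s) = K·12 / (1·4·15·17) = (1/85)·K.
e_ss = 10/K_v = 3.4 ⇒ K_v = 50/17 ⇒ K = (50/17)/(1/85) = 250.

250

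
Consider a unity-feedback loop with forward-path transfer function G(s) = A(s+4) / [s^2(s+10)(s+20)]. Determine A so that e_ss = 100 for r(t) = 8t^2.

8

Two free integrators in G(s): this is a type 2 system.
K_a = lim_{s→0} s^2·G(s) = A·4 / (10·20) = 0.02·A.
e_ss = 16/K_a = 100 ⇒ K_a = 0.16 ⇒ A = 0.16/0.02 = 8.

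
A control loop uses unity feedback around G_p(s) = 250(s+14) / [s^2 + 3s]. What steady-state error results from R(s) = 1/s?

Factoring s from the denominator leaves a polynomial with constant term 3, so the system is type 1.
A type-1 system has K_p = ∞, so it tracks a step input with zero steady-state error.

0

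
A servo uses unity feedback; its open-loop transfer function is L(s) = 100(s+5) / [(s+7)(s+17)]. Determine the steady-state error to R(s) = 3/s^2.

infinity

System type = 0 (no poles at s=0).
For a type-0 system K_v = 0, so e_ss to a ramp input is unbounded.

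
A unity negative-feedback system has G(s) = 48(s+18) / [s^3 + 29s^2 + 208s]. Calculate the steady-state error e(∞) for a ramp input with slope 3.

13/18

The denominator has no term below 208s — 1 pole at s=0, type 1.
K_v = lim_{s→0} s·G(s) = 48·18 / 208 = 54/13.
e_ss = 3/K_v = 3/(54/13) = 13/18.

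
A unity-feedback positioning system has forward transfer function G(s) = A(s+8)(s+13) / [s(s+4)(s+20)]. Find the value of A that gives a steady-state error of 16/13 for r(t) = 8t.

System type = 1 (one pole at s=0).
K_v = lim_{s→0} s·G(s) = A·8·13 / (4·20) = 1.3·A.
e_ss = 8/K_v = 16/13 ⇒ K_v = 6.5 ⇒ A = 6.5/1.3 = 5.

5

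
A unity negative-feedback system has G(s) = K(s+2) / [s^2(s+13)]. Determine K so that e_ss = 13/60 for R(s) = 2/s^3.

60

System type = 2 (two poles at s=0).
K_a = lim_{s→0} s^2·G(s) = K·2 / (13) = (2/13)·K.
e_ss = 2/K_a = 13/60 ⇒ K_a = 120/13 ⇒ K = (120/13)/(2/13) = 60.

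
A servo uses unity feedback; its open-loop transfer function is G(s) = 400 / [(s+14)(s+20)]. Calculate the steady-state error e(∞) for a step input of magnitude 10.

70/17

No free integrators in G(s): this is a type 0 system.
K_p = lim_{s→0} G(s) = 400 / (14·20) = 10/7.
e_ss = 10/(1 + K_p) = 10/(17/7) = 70/17.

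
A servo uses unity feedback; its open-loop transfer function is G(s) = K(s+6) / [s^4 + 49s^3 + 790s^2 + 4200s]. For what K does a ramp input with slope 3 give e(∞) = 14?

Factoring s from the denominator leaves a polynomial with constant term 4200, so the system is type 1.
K_v = lim_{s→0} s·G(s) = K·6 / 4200 = (1/700)·K.
e_ss = 3/K_v = 14 ⇒ K_v = 3/14 ⇒ K = (3/14)/(1/700) = 150.

150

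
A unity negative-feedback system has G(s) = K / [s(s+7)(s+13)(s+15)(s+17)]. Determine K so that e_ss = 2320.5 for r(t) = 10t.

The open loop has one pole at the origin → type 1 system.
K_v = lim_{s→0} s·G(s) = K / (7·13·15·17) = (1/23205)·K.
e_ss = 10/K_v = 2320.5 ⇒ K_v = 20/4641 ⇒ K = (20/4641)/(1/23205) = 100.

100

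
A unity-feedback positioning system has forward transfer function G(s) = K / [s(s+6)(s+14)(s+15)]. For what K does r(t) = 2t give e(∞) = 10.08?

250

The open loop has one pole at the origin → type 1 system.
K_v = lim_{s→0} s·G(s) = K / (6·14·15) = (1/1260)·K.
e_ss = 2/K_v = 10.08 ⇒ K_v = 25/126 ⇒ K = (25/126)/(1/1260) = 250.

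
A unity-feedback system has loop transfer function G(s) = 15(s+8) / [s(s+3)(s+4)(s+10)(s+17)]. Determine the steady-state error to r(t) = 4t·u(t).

System type = 1 (one pole at s=0).
K_v = lim_{s→0} s·G(s) = 15·8 / (3·4·10·17) = 1/17.
e_ss = 4/K_v = 4/(1/17) = 68.

68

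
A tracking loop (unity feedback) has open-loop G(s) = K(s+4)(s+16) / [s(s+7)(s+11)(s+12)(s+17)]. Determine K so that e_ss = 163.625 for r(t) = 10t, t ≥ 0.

System type = 1 (one pole at s=0).
K_v = lim_{s→0} s·G(s) = K·4·16 / (7·11·12·17) = (16/3927)·K.
e_ss = 10/K_v = 163.625 ⇒ K_v = 80/1309 ⇒ K = (80/1309)/(16/3927) = 15.

15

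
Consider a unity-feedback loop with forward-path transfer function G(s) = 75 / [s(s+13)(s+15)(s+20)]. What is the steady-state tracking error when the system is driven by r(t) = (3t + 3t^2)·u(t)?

System type = 1 (one pole at s=0). Taking each input component in turn:
  • 3t: e_ss = 3/K_v with K_v=1/52 → 156.
  • 3t^2: a type-1 system cannot track it, e_ss → ∞.
The unbounded component dominates.

infinity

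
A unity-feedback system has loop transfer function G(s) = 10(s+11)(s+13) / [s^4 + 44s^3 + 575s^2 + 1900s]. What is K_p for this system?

infinity

K_p = lim_{s→0} G(s); with 1 pole at the origin the limit diverges, so K_p = ∞.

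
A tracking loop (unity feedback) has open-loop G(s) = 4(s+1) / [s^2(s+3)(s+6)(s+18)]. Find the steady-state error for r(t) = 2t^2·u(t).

The open loop has two poles at the origin → type 2 system.
K_a = lim_{s→0} s^2·G(s) = 4·1 / (3·6·18) = 1/81.
r(t) = 2t^2 gives R(s) = 4/s^3.
e_ss = 4/K_a = 4/(1/81) = 324.

324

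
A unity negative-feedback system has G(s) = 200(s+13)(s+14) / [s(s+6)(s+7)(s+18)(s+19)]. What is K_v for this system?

1300/513

System type = 1 (one pole at s=0).
K_v = lim_{s→0} s·G(s) = 200·13·14 / (6·7·18·19) = 1300/513.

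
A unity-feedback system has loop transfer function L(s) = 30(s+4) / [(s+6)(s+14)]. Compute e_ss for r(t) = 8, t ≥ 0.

System type = 0 (no poles at s=0).
K_p = lim_{s→0} L(s) = 30·4 / (6·14) = 10/7.
e_ss = 8/(1 + K_p) = 8/(17/7) = 56/17.

56/17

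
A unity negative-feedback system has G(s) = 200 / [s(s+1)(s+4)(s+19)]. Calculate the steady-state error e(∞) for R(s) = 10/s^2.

3.8

The open loop has one pole at the origin → type 1 system.
K_v = lim_{s→0} s·G(s) = 200 / (1·4·19) = 50/19.
e_ss = 10/K_v = 10/(50/19) = 3.8.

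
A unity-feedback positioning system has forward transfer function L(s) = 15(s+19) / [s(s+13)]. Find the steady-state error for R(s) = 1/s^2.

13/285

One free integrator in L(s): this is a type 1 system.
K_v = lim_{s→0} s·L(s) = 15·19 / (13) = 285/13.
e_ss = 1/K_v = 1/(285/13) = 13/285.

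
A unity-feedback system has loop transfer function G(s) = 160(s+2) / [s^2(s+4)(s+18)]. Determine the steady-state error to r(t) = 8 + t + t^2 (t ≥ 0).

0.45

The open loop has two poles at the origin → type 2 system. Treating each term separately:
  • 8: tracked with zero error.
  • t: tracked with zero error.
  • t^2: e_ss = 2/K_a with K_a=40/9 → 0.45.
Total e_ss = 0.45.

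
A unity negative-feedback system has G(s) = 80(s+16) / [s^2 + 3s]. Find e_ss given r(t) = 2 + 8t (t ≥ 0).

3/160

Lowest-order denominator term is 3s, so the open loop has 1 pole at the origin → type 1 system. Treating each term separately:
  • 2: tracked with zero error.
  • 8t: e_ss = 8/K_v with K_v=1280/3 → 3/160.
Total e_ss = 3/160.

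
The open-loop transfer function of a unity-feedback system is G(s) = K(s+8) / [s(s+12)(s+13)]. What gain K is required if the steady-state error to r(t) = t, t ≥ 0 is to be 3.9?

G(s) has one factor of s in the denominator, so the system is type 1.
K_v = lim_{s→0} s·G(s) = K·8 / (12·13) = (2/39)·K.
e_ss = 1/K_v = 3.9 ⇒ K_v = 10/39 ⇒ K = (10/39)/(2/39) = 5.

5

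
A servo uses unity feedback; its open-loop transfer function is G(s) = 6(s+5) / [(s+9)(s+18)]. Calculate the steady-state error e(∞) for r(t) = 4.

3.375

System type = 0 (no poles at s=0).
K_p = lim_{s→0} G(s) = 6·5 / (9·18) = 5/27.
e_ss = 4/(1 + K_p) = 4/(32/27) = 3.375.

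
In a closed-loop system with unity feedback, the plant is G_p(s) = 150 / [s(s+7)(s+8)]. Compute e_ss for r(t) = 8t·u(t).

System type = 1 (one pole at s=0).
K_v = lim_{s→0} s·G_p(s) = 150 / (7·8) = 75/28.
e_ss = 8/K_v = 8/(75/28) = 224/75.

224/75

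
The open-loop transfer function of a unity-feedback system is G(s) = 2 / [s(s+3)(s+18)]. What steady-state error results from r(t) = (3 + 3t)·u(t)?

The open loop has one pole at the origin → type 1 system. Taking each input component in turn:
  • 3: tracked with zero error.
  • 3t: e_ss = 3/K_v with K_v=1/27 → 81.
Total e_ss = 81.

81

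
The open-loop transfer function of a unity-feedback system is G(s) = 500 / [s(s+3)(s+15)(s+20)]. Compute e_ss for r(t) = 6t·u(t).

10.8

One free integrator in G(s): this is a type 1 system.
K_v = lim_{s→0} s·G(s) = 500 / (3·15·20) = 5/9.
e_ss = 6/K_v = 6/(5/9) = 10.8.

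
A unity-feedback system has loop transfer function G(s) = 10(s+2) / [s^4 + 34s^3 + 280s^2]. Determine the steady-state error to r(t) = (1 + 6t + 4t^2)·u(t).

Factoring s^2 from the denominator leaves a polynomial with constant term 280, so the system is type 2. By superposition:
  • 1: tracked with zero error.
  • 6t: tracked with zero error.
  • 4t^2: e_ss = 8/K_a with K_a=1/14 → 112.
Total e_ss = 112.

112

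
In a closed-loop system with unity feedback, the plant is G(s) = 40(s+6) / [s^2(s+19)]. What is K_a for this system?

Two free integrators in G(s): this is a type 2 system.
K_a = lim_{s→0} s^2·G(s) = 40·6 / (19) = 240/19.

240/19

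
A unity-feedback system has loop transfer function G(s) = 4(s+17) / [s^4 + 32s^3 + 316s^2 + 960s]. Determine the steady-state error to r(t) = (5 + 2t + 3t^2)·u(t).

infinity

Lowest-order denominator term is 960s, so the open loop has 1 pole at the origin → type 1 system. By superposition:
  • 5: tracked with zero error.
  • 2t: e_ss = 2/K_v with K_v=17/240 → 480/17.
  • 3t^2: a type-1 system cannot track it, e_ss → ∞.
The unbounded component dominates.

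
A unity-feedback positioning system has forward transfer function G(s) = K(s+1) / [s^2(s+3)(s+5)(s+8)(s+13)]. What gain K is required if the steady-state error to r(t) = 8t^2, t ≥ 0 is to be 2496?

10

Two free integrators in G(s): this is a type 2 system.
K_a = lim_{s→0} s^2·G(s) = K·1 / (3·5·8·13) = (1/1560)·K.
e_ss = 16/K_a = 2496 ⇒ K_a = 1/156 ⇒ K = (1/156)/(1/1560) = 10.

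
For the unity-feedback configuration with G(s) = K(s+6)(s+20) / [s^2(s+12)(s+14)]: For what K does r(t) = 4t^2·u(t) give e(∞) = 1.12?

10

The open loop has two poles at the origin → type 2 system.
K_a = lim_{s→0} s^2·G(s) = K·6·20 / (12·14) = (5/7)·K.
e_ss = 8/K_a = 1.12 ⇒ K_a = 50/7 ⇒ K = (50/7)/(5/7) = 10.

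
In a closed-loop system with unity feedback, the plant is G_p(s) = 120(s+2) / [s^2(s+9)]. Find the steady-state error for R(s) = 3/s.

The open loop has two poles at the origin → type 2 system.
K_p = ∞ for a type-2 system; e_ss to a step is zero.

0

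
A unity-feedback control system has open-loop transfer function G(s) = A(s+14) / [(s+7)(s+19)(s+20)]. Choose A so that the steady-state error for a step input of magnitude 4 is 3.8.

10

The open loop has no poles at the origin → type 0 system.
K_p = lim_{s→0} G(s) = A·14 / (7·19·20) = (1/190)·A.
e_ss = 4/(1 + K_p) = 3.8 ⇒ 1 + (1/190)·A = 20/19 ⇒ A = 10.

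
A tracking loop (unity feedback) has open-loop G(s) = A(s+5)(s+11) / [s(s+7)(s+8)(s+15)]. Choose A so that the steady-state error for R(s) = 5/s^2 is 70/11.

12

The open loop has one pole at the origin → type 1 system.
K_v = lim_{s→0} s·G(s) = A·5·11 / (7·8·15) = (11/168)·A.
e_ss = 5/K_v = 70/11 ⇒ K_v = 11/14 ⇒ A = (11/14)/(11/168) = 12.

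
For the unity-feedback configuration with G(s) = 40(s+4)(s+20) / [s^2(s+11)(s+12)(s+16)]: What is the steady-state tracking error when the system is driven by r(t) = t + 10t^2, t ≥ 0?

13.2

G(s) has two factors of s in the denominator, so the system is type 2. Taking each input component in turn:
  • t: tracked with zero error.
  • 10t^2: e_ss = 20/K_a with K_a=50/33 → 13.2.
Total e_ss = 13.2.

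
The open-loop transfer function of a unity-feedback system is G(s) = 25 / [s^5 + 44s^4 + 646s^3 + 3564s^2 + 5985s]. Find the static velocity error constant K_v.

The denominator has no term below 5985s — 1 pole at s=0, type 1.
K_v = lim_{s→0} s·G(s) = 25 / 5985 = 5/1197.

5/1197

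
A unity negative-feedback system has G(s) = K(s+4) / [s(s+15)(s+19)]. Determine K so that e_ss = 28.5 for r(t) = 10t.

25

One free integrator in G(s): this is a type 1 system.
K_v = lim_{s→0} s·G(s) = K·4 / (15·19) = (4/285)·K.
e_ss = 10/K_v = 28.5 ⇒ K_v = 20/57 ⇒ K = (20/57)/(4/285) = 25.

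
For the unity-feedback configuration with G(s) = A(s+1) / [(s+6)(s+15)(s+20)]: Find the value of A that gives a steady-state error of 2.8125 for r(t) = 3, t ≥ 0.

120

G(s) has no factors of s in the denominator, so the system is type 0.
K_p = lim_{s→0} G(s) = A·1 / (6·15·20) = (1/1800)·A.
e_ss = 3/(1 + K_p) = 2.8125 ⇒ 1 + (1/1800)·A = 16/15 ⇒ A = 120.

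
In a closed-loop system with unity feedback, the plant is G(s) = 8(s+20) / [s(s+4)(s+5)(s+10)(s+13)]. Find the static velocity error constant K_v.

G(s) has one factor of s in the denominator, so the system is type 1.
K_v = lim_{s→0} s·G(s) = 8·20 / (4·5·10·13) = 4/65.

4/65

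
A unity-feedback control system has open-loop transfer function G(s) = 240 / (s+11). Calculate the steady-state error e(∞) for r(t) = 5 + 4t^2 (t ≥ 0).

The open loop has no poles at the origin → type 0 system. Treating each term separately:
  • 5: e_ss = 5/(1+K_p) with K_p=240/11 → 55/251.
  • 4t^2: a type-0 system cannot track it, e_ss → ∞.
The unbounded component dominates.

infinity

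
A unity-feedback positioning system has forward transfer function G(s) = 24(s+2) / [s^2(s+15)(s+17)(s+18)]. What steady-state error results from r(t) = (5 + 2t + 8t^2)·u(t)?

Two free integrators in G(s): this is a type 2 system. Taking each input component in turn:
  • 5: tracked with zero error.
  • 2t: tracked with zero error.
  • 8t^2: e_ss = 16/K_a with K_a=8/765 → 1530.
Total e_ss = 1530.

1530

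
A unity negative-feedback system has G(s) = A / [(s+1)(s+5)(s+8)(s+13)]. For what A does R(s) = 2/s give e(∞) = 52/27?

G(s) has no factors of s in the denominator, so the system is type 0.
K_p = lim_{s→0} G(s) = A / (1·5·8·13) = (1/520)·A.
e_ss = 2/(1 + K_p) = 52/27 ⇒ 1 + (1/520)·A = 27/26 ⇒ A = 20.

20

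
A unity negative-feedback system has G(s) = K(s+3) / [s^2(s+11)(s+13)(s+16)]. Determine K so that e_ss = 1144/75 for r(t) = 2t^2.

200

The open loop has two poles at the origin → type 2 system.
K_a = lim_{s→0} s^2·G(s) = K·3 / (11·13·16) = (3/2288)·K.
e_ss = 4/K_a = 1144/75 ⇒ K_a = 75/286 ⇒ K = (75/286)/(3/2288) = 200.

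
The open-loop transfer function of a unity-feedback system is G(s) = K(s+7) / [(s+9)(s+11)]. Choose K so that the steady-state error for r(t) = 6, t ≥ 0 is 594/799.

100

System type = 0 (no poles at s=0).
K_p = lim_{s→0} G(s) = K·7 / (9·11) = (7/99)·K.
e_ss = 6/(1 + K_p) = 594/799 ⇒ 1 + (7/99)·K = 799/99 ⇒ K = 100.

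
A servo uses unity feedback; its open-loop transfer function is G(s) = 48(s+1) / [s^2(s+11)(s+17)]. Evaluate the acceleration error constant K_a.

G(s) has two factors of s in the denominator, so the system is type 2.
K_a = lim_{s→0} s^2·G(s) = 48·1 / (11·17) = 48/187.

48/187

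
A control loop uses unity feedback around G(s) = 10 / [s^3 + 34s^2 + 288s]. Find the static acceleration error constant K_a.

0

The denominator has no term below 288s — 1 pole at s=0, type 1.
K_a = lim_{s→0} s^2·G(s) = 0 (the extra factor of s kills the finite limit).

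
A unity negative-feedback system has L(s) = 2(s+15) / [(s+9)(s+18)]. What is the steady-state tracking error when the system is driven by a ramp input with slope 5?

infinity

No free integrators in L(s): this is a type 0 system.
For a type-0 system K_v = 0, so e_ss to a ramp input is unbounded.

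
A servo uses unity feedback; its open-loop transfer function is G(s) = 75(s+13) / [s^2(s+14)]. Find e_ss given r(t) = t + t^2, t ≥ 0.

28/975

System type = 2 (two poles at s=0). Taking each input component in turn:
  • t: tracked with zero error.
  • t^2: e_ss = 2/K_a with K_a=975/14 → 28/975.
Total e_ss = 28/975.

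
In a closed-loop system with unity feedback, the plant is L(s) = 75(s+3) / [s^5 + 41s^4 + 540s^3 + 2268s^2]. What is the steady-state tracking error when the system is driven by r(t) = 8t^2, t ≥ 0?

Factoring s^2 from the denominator leaves a polynomial with constant term 2268, so the system is type 2.
K_a = lim_{s→0} s^2·L(s) = 75·3 / 2268 = 25/252.
r(t) = 8t^2 gives R(s) = 16/s^3.
e_ss = 16/K_a = 16/(25/252) = 161.28.

161.28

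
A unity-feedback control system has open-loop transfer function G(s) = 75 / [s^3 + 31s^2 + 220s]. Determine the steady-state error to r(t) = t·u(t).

Factoring s from the denominator leaves a polynomial with constant term 220, so the system is type 1.
K_v = lim_{s→0} s·G(s) = 75 / 220 = 15/44.
e_ss = 1/K_v = 1/(15/44) = 44/15.

44/15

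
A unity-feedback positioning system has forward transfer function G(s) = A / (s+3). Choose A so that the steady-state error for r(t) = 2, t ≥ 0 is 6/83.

System type = 0 (no poles at s=0).
K_p = lim_{s→0} G(s) = A / (3) = (1/3)·A.
e_ss = 2/(1 + K_p) = 6/83 ⇒ 1 + (1/3)·A = 83/3 ⇒ A = 80.

80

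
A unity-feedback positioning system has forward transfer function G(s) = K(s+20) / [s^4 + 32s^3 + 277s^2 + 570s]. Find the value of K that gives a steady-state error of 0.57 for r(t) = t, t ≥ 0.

50

Lowest-order denominator term is 570s, so the open loop has 1 pole at the origin → type 1 system.
K_v = lim_{s→0} s·G(s) = K·20 / 570 = (2/57)·K.
e_ss = 1/K_v = 0.57 ⇒ K_v = 100/57 ⇒ K = (100/57)/(2/57) = 50.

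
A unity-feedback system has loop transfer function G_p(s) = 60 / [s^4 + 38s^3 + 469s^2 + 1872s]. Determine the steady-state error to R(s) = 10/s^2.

Factoring s from the denominator leaves a polynomial with constant term 1872, so the system is type 1.
K_v = lim_{s→0} s·G_p(s) = 60 / 1872 = 5/156.
e_ss = 10/K_v = 10/(5/156) = 312.

312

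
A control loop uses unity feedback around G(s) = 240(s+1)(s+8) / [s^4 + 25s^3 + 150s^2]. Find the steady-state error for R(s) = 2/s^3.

The denominator has no term below 150s^2 — 2 poles at s=0, type 2.
K_a = lim_{s→0} s^2·G(s) = 240·1·8 / 150 = 12.8.
r(t) = t^2 gives R(s) = 2/s^3.
e_ss = 2/K_a = 2/12.8 = 5/32.

5/32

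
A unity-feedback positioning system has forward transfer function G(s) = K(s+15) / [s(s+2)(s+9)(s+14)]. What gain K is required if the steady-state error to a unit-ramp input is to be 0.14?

120

The open loop has one pole at the origin → type 1 system.
K_v = lim_{s→0} s·G(s) = K·15 / (2·9·14) = (5/84)·K.
e_ss = 1/K_v = 0.14 ⇒ K_v = 50/7 ⇒ K = (50/7)/(5/84) = 120.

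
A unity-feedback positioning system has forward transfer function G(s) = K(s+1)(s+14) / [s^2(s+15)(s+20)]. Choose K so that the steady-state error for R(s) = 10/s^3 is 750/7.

2

G(s) has two factors of s in the denominator, so the system is type 2.
K_a = lim_{s→0} s^2·G(s) = K·1·14 / (15·20) = (7/150)·K.
e_ss = 10/K_a = 750/7 ⇒ K_a = 7/75 ⇒ K = (7/75)/(7/150) = 2.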